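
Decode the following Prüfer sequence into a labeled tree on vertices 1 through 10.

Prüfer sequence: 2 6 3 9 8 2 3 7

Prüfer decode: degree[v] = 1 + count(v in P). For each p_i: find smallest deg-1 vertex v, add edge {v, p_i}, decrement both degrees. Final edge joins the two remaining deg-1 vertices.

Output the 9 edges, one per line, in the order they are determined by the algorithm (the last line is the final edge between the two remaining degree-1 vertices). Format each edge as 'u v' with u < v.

Initial degrees: {1:1, 2:3, 3:3, 4:1, 5:1, 6:2, 7:2, 8:2, 9:2, 10:1}
Step 1: smallest deg-1 vertex = 1, p_1 = 2. Add edge {1,2}. Now deg[1]=0, deg[2]=2.
Step 2: smallest deg-1 vertex = 4, p_2 = 6. Add edge {4,6}. Now deg[4]=0, deg[6]=1.
Step 3: smallest deg-1 vertex = 5, p_3 = 3. Add edge {3,5}. Now deg[5]=0, deg[3]=2.
Step 4: smallest deg-1 vertex = 6, p_4 = 9. Add edge {6,9}. Now deg[6]=0, deg[9]=1.
Step 5: smallest deg-1 vertex = 9, p_5 = 8. Add edge {8,9}. Now deg[9]=0, deg[8]=1.
Step 6: smallest deg-1 vertex = 8, p_6 = 2. Add edge {2,8}. Now deg[8]=0, deg[2]=1.
Step 7: smallest deg-1 vertex = 2, p_7 = 3. Add edge {2,3}. Now deg[2]=0, deg[3]=1.
Step 8: smallest deg-1 vertex = 3, p_8 = 7. Add edge {3,7}. Now deg[3]=0, deg[7]=1.
Final: two remaining deg-1 vertices are 7, 10. Add edge {7,10}.

Answer: 1 2
4 6
3 5
6 9
8 9
2 8
2 3
3 7
7 10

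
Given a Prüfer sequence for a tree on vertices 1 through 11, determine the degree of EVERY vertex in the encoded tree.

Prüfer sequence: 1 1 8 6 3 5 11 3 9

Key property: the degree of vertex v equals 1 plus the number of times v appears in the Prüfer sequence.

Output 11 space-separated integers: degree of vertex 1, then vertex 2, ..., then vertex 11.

Answer: 3 1 3 1 2 2 1 2 2 1 2

Derivation:
p_1 = 1: count[1] becomes 1
p_2 = 1: count[1] becomes 2
p_3 = 8: count[8] becomes 1
p_4 = 6: count[6] becomes 1
p_5 = 3: count[3] becomes 1
p_6 = 5: count[5] becomes 1
p_7 = 11: count[11] becomes 1
p_8 = 3: count[3] becomes 2
p_9 = 9: count[9] becomes 1
Degrees (1 + count): deg[1]=1+2=3, deg[2]=1+0=1, deg[3]=1+2=3, deg[4]=1+0=1, deg[5]=1+1=2, deg[6]=1+1=2, deg[7]=1+0=1, deg[8]=1+1=2, deg[9]=1+1=2, deg[10]=1+0=1, deg[11]=1+1=2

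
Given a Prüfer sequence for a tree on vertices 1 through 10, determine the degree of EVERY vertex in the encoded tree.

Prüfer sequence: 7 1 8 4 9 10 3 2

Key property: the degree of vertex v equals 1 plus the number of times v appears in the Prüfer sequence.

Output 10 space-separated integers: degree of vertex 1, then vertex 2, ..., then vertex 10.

Answer: 2 2 2 2 1 1 2 2 2 2

Derivation:
p_1 = 7: count[7] becomes 1
p_2 = 1: count[1] becomes 1
p_3 = 8: count[8] becomes 1
p_4 = 4: count[4] becomes 1
p_5 = 9: count[9] becomes 1
p_6 = 10: count[10] becomes 1
p_7 = 3: count[3] becomes 1
p_8 = 2: count[2] becomes 1
Degrees (1 + count): deg[1]=1+1=2, deg[2]=1+1=2, deg[3]=1+1=2, deg[4]=1+1=2, deg[5]=1+0=1, deg[6]=1+0=1, deg[7]=1+1=2, deg[8]=1+1=2, deg[9]=1+1=2, deg[10]=1+1=2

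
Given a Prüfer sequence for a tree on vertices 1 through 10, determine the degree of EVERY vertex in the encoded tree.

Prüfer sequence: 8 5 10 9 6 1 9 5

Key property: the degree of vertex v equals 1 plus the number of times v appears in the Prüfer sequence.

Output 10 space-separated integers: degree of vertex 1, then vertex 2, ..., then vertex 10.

p_1 = 8: count[8] becomes 1
p_2 = 5: count[5] becomes 1
p_3 = 10: count[10] becomes 1
p_4 = 9: count[9] becomes 1
p_5 = 6: count[6] becomes 1
p_6 = 1: count[1] becomes 1
p_7 = 9: count[9] becomes 2
p_8 = 5: count[5] becomes 2
Degrees (1 + count): deg[1]=1+1=2, deg[2]=1+0=1, deg[3]=1+0=1, deg[4]=1+0=1, deg[5]=1+2=3, deg[6]=1+1=2, deg[7]=1+0=1, deg[8]=1+1=2, deg[9]=1+2=3, deg[10]=1+1=2

Answer: 2 1 1 1 3 2 1 2 3 2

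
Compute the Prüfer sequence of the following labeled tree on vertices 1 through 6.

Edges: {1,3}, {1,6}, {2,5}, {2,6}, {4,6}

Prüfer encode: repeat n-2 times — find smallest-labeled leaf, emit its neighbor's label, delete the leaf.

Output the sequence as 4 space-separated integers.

Step 1: leaves = {3,4,5}. Remove smallest leaf 3, emit neighbor 1.
Step 2: leaves = {1,4,5}. Remove smallest leaf 1, emit neighbor 6.
Step 3: leaves = {4,5}. Remove smallest leaf 4, emit neighbor 6.
Step 4: leaves = {5,6}. Remove smallest leaf 5, emit neighbor 2.
Done: 2 vertices remain (2, 6). Sequence = [1 6 6 2]

Answer: 1 6 6 2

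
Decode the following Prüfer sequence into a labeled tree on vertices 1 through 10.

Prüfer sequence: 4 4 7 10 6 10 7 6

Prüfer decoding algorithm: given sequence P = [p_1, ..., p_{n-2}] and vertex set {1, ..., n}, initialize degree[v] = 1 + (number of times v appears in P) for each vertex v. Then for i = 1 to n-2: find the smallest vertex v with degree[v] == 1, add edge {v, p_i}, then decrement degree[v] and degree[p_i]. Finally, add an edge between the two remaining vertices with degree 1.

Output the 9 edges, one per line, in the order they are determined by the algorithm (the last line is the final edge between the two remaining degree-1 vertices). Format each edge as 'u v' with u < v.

Answer: 1 4
2 4
3 7
4 10
5 6
8 10
7 9
6 7
6 10

Derivation:
Initial degrees: {1:1, 2:1, 3:1, 4:3, 5:1, 6:3, 7:3, 8:1, 9:1, 10:3}
Step 1: smallest deg-1 vertex = 1, p_1 = 4. Add edge {1,4}. Now deg[1]=0, deg[4]=2.
Step 2: smallest deg-1 vertex = 2, p_2 = 4. Add edge {2,4}. Now deg[2]=0, deg[4]=1.
Step 3: smallest deg-1 vertex = 3, p_3 = 7. Add edge {3,7}. Now deg[3]=0, deg[7]=2.
Step 4: smallest deg-1 vertex = 4, p_4 = 10. Add edge {4,10}. Now deg[4]=0, deg[10]=2.
Step 5: smallest deg-1 vertex = 5, p_5 = 6. Add edge {5,6}. Now deg[5]=0, deg[6]=2.
Step 6: smallest deg-1 vertex = 8, p_6 = 10. Add edge {8,10}. Now deg[8]=0, deg[10]=1.
Step 7: smallest deg-1 vertex = 9, p_7 = 7. Add edge {7,9}. Now deg[9]=0, deg[7]=1.
Step 8: smallest deg-1 vertex = 7, p_8 = 6. Add edge {6,7}. Now deg[7]=0, deg[6]=1.
Final: two remaining deg-1 vertices are 6, 10. Add edge {6,10}.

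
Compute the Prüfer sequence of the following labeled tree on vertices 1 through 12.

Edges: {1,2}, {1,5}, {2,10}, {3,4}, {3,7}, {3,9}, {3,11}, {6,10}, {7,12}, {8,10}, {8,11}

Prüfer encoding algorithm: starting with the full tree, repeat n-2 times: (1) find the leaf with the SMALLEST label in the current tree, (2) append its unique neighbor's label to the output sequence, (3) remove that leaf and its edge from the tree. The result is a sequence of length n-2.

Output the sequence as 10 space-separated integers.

Answer: 3 1 2 10 10 3 8 11 3 7

Derivation:
Step 1: leaves = {4,5,6,9,12}. Remove smallest leaf 4, emit neighbor 3.
Step 2: leaves = {5,6,9,12}. Remove smallest leaf 5, emit neighbor 1.
Step 3: leaves = {1,6,9,12}. Remove smallest leaf 1, emit neighbor 2.
Step 4: leaves = {2,6,9,12}. Remove smallest leaf 2, emit neighbor 10.
Step 5: leaves = {6,9,12}. Remove smallest leaf 6, emit neighbor 10.
Step 6: leaves = {9,10,12}. Remove smallest leaf 9, emit neighbor 3.
Step 7: leaves = {10,12}. Remove smallest leaf 10, emit neighbor 8.
Step 8: leaves = {8,12}. Remove smallest leaf 8, emit neighbor 11.
Step 9: leaves = {11,12}. Remove smallest leaf 11, emit neighbor 3.
Step 10: leaves = {3,12}. Remove smallest leaf 3, emit neighbor 7.
Done: 2 vertices remain (7, 12). Sequence = [3 1 2 10 10 3 8 11 3 7]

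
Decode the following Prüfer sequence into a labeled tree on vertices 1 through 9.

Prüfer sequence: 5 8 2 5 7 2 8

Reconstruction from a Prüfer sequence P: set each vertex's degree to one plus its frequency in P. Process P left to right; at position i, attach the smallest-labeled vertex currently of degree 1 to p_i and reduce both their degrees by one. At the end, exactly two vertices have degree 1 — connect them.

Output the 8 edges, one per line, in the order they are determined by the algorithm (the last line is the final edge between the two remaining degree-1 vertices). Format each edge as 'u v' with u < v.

Answer: 1 5
3 8
2 4
5 6
5 7
2 7
2 8
8 9

Derivation:
Initial degrees: {1:1, 2:3, 3:1, 4:1, 5:3, 6:1, 7:2, 8:3, 9:1}
Step 1: smallest deg-1 vertex = 1, p_1 = 5. Add edge {1,5}. Now deg[1]=0, deg[5]=2.
Step 2: smallest deg-1 vertex = 3, p_2 = 8. Add edge {3,8}. Now deg[3]=0, deg[8]=2.
Step 3: smallest deg-1 vertex = 4, p_3 = 2. Add edge {2,4}. Now deg[4]=0, deg[2]=2.
Step 4: smallest deg-1 vertex = 6, p_4 = 5. Add edge {5,6}. Now deg[6]=0, deg[5]=1.
Step 5: smallest deg-1 vertex = 5, p_5 = 7. Add edge {5,7}. Now deg[5]=0, deg[7]=1.
Step 6: smallest deg-1 vertex = 7, p_6 = 2. Add edge {2,7}. Now deg[7]=0, deg[2]=1.
Step 7: smallest deg-1 vertex = 2, p_7 = 8. Add edge {2,8}. Now deg[2]=0, deg[8]=1.
Final: two remaining deg-1 vertices are 8, 9. Add edge {8,9}.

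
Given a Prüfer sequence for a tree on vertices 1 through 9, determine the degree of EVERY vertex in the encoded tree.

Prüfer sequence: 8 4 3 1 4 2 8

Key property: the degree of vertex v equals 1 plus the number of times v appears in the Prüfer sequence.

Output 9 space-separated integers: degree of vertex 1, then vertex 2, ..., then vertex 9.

p_1 = 8: count[8] becomes 1
p_2 = 4: count[4] becomes 1
p_3 = 3: count[3] becomes 1
p_4 = 1: count[1] becomes 1
p_5 = 4: count[4] becomes 2
p_6 = 2: count[2] becomes 1
p_7 = 8: count[8] becomes 2
Degrees (1 + count): deg[1]=1+1=2, deg[2]=1+1=2, deg[3]=1+1=2, deg[4]=1+2=3, deg[5]=1+0=1, deg[6]=1+0=1, deg[7]=1+0=1, deg[8]=1+2=3, deg[9]=1+0=1

Answer: 2 2 2 3 1 1 1 3 1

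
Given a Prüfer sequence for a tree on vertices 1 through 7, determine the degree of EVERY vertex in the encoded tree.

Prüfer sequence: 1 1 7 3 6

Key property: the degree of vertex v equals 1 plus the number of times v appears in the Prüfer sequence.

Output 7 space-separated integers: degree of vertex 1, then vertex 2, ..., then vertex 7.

Answer: 3 1 2 1 1 2 2

Derivation:
p_1 = 1: count[1] becomes 1
p_2 = 1: count[1] becomes 2
p_3 = 7: count[7] becomes 1
p_4 = 3: count[3] becomes 1
p_5 = 6: count[6] becomes 1
Degrees (1 + count): deg[1]=1+2=3, deg[2]=1+0=1, deg[3]=1+1=2, deg[4]=1+0=1, deg[5]=1+0=1, deg[6]=1+1=2, deg[7]=1+1=2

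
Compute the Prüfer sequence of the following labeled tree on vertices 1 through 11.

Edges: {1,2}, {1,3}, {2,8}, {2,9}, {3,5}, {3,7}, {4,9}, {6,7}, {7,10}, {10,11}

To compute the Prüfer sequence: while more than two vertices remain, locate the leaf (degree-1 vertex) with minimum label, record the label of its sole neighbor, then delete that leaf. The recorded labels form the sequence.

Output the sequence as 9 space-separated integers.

Step 1: leaves = {4,5,6,8,11}. Remove smallest leaf 4, emit neighbor 9.
Step 2: leaves = {5,6,8,9,11}. Remove smallest leaf 5, emit neighbor 3.
Step 3: leaves = {6,8,9,11}. Remove smallest leaf 6, emit neighbor 7.
Step 4: leaves = {8,9,11}. Remove smallest leaf 8, emit neighbor 2.
Step 5: leaves = {9,11}. Remove smallest leaf 9, emit neighbor 2.
Step 6: leaves = {2,11}. Remove smallest leaf 2, emit neighbor 1.
Step 7: leaves = {1,11}. Remove smallest leaf 1, emit neighbor 3.
Step 8: leaves = {3,11}. Remove smallest leaf 3, emit neighbor 7.
Step 9: leaves = {7,11}. Remove smallest leaf 7, emit neighbor 10.
Done: 2 vertices remain (10, 11). Sequence = [9 3 7 2 2 1 3 7 10]

Answer: 9 3 7 2 2 1 3 7 10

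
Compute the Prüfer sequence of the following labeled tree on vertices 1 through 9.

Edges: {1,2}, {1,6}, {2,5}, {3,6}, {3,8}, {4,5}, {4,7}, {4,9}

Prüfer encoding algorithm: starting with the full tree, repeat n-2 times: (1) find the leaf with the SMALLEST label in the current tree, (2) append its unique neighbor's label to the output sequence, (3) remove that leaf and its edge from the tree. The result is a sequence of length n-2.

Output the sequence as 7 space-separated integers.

Step 1: leaves = {7,8,9}. Remove smallest leaf 7, emit neighbor 4.
Step 2: leaves = {8,9}. Remove smallest leaf 8, emit neighbor 3.
Step 3: leaves = {3,9}. Remove smallest leaf 3, emit neighbor 6.
Step 4: leaves = {6,9}. Remove smallest leaf 6, emit neighbor 1.
Step 5: leaves = {1,9}. Remove smallest leaf 1, emit neighbor 2.
Step 6: leaves = {2,9}. Remove smallest leaf 2, emit neighbor 5.
Step 7: leaves = {5,9}. Remove smallest leaf 5, emit neighbor 4.
Done: 2 vertices remain (4, 9). Sequence = [4 3 6 1 2 5 4]

Answer: 4 3 6 1 2 5 4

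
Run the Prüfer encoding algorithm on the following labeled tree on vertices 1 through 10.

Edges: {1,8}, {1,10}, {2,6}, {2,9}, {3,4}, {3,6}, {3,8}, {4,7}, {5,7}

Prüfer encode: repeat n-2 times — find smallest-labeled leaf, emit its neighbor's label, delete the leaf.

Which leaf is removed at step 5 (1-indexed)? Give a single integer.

Answer: 2

Derivation:
Step 1: current leaves = {5,9,10}. Remove leaf 5 (neighbor: 7).
Step 2: current leaves = {7,9,10}. Remove leaf 7 (neighbor: 4).
Step 3: current leaves = {4,9,10}. Remove leaf 4 (neighbor: 3).
Step 4: current leaves = {9,10}. Remove leaf 9 (neighbor: 2).
Step 5: current leaves = {2,10}. Remove leaf 2 (neighbor: 6).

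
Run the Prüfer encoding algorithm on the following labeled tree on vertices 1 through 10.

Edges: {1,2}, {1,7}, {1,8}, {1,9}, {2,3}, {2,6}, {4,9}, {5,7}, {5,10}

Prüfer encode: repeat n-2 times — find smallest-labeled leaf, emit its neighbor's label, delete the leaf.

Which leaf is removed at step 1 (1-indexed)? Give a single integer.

Answer: 3

Derivation:
Step 1: current leaves = {3,4,6,8,10}. Remove leaf 3 (neighbor: 2).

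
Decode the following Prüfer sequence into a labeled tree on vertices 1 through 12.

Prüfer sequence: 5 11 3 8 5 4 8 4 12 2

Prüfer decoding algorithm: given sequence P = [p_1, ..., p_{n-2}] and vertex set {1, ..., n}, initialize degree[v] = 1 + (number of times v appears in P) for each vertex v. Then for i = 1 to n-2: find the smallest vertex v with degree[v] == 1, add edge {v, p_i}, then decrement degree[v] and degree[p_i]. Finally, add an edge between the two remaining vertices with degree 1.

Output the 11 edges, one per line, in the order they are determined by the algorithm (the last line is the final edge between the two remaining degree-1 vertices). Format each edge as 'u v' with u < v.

Answer: 1 5
6 11
3 7
3 8
5 9
4 5
8 10
4 8
4 12
2 11
2 12

Derivation:
Initial degrees: {1:1, 2:2, 3:2, 4:3, 5:3, 6:1, 7:1, 8:3, 9:1, 10:1, 11:2, 12:2}
Step 1: smallest deg-1 vertex = 1, p_1 = 5. Add edge {1,5}. Now deg[1]=0, deg[5]=2.
Step 2: smallest deg-1 vertex = 6, p_2 = 11. Add edge {6,11}. Now deg[6]=0, deg[11]=1.
Step 3: smallest deg-1 vertex = 7, p_3 = 3. Add edge {3,7}. Now deg[7]=0, deg[3]=1.
Step 4: smallest deg-1 vertex = 3, p_4 = 8. Add edge {3,8}. Now deg[3]=0, deg[8]=2.
Step 5: smallest deg-1 vertex = 9, p_5 = 5. Add edge {5,9}. Now deg[9]=0, deg[5]=1.
Step 6: smallest deg-1 vertex = 5, p_6 = 4. Add edge {4,5}. Now deg[5]=0, deg[4]=2.
Step 7: smallest deg-1 vertex = 10, p_7 = 8. Add edge {8,10}. Now deg[10]=0, deg[8]=1.
Step 8: smallest deg-1 vertex = 8, p_8 = 4. Add edge {4,8}. Now deg[8]=0, deg[4]=1.
Step 9: smallest deg-1 vertex = 4, p_9 = 12. Add edge {4,12}. Now deg[4]=0, deg[12]=1.
Step 10: smallest deg-1 vertex = 11, p_10 = 2. Add edge {2,11}. Now deg[11]=0, deg[2]=1.
Final: two remaining deg-1 vertices are 2, 12. Add edge {2,12}.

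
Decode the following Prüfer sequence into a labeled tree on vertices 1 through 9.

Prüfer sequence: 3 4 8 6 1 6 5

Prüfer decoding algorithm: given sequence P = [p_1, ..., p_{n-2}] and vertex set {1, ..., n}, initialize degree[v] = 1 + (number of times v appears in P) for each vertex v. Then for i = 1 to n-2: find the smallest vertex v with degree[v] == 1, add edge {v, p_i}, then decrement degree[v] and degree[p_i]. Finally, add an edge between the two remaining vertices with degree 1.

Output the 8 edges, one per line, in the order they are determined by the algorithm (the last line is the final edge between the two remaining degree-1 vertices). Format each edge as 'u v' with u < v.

Initial degrees: {1:2, 2:1, 3:2, 4:2, 5:2, 6:3, 7:1, 8:2, 9:1}
Step 1: smallest deg-1 vertex = 2, p_1 = 3. Add edge {2,3}. Now deg[2]=0, deg[3]=1.
Step 2: smallest deg-1 vertex = 3, p_2 = 4. Add edge {3,4}. Now deg[3]=0, deg[4]=1.
Step 3: smallest deg-1 vertex = 4, p_3 = 8. Add edge {4,8}. Now deg[4]=0, deg[8]=1.
Step 4: smallest deg-1 vertex = 7, p_4 = 6. Add edge {6,7}. Now deg[7]=0, deg[6]=2.
Step 5: smallest deg-1 vertex = 8, p_5 = 1. Add edge {1,8}. Now deg[8]=0, deg[1]=1.
Step 6: smallest deg-1 vertex = 1, p_6 = 6. Add edge {1,6}. Now deg[1]=0, deg[6]=1.
Step 7: smallest deg-1 vertex = 6, p_7 = 5. Add edge {5,6}. Now deg[6]=0, deg[5]=1.
Final: two remaining deg-1 vertices are 5, 9. Add edge {5,9}.

Answer: 2 3
3 4
4 8
6 7
1 8
1 6
5 6
5 9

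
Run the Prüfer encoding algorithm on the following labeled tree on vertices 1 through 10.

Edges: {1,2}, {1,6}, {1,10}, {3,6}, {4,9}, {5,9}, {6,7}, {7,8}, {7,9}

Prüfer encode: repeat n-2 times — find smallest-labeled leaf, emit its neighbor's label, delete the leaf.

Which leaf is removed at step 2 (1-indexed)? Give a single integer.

Step 1: current leaves = {2,3,4,5,8,10}. Remove leaf 2 (neighbor: 1).
Step 2: current leaves = {3,4,5,8,10}. Remove leaf 3 (neighbor: 6).

Answer: 3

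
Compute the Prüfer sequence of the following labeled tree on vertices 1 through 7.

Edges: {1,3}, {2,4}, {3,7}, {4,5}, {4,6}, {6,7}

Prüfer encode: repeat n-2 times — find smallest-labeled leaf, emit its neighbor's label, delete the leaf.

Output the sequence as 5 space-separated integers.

Answer: 3 4 7 4 6

Derivation:
Step 1: leaves = {1,2,5}. Remove smallest leaf 1, emit neighbor 3.
Step 2: leaves = {2,3,5}. Remove smallest leaf 2, emit neighbor 4.
Step 3: leaves = {3,5}. Remove smallest leaf 3, emit neighbor 7.
Step 4: leaves = {5,7}. Remove smallest leaf 5, emit neighbor 4.
Step 5: leaves = {4,7}. Remove smallest leaf 4, emit neighbor 6.
Done: 2 vertices remain (6, 7). Sequence = [3 4 7 4 6]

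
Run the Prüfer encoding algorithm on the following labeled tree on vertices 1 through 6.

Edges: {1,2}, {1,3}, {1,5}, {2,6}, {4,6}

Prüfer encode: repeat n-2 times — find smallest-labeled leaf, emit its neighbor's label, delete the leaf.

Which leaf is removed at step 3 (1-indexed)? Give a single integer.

Answer: 5

Derivation:
Step 1: current leaves = {3,4,5}. Remove leaf 3 (neighbor: 1).
Step 2: current leaves = {4,5}. Remove leaf 4 (neighbor: 6).
Step 3: current leaves = {5,6}. Remove leaf 5 (neighbor: 1).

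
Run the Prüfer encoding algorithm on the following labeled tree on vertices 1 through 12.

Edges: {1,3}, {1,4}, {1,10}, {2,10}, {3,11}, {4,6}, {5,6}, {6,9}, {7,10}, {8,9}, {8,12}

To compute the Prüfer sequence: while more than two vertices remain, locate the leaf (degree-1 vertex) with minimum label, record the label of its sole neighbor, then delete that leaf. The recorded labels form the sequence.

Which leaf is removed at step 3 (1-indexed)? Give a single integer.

Answer: 7

Derivation:
Step 1: current leaves = {2,5,7,11,12}. Remove leaf 2 (neighbor: 10).
Step 2: current leaves = {5,7,11,12}. Remove leaf 5 (neighbor: 6).
Step 3: current leaves = {7,11,12}. Remove leaf 7 (neighbor: 10).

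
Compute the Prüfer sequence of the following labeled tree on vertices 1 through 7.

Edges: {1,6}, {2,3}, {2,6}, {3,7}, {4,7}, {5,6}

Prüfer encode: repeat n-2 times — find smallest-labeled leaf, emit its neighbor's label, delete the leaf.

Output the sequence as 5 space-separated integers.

Answer: 6 7 6 2 3

Derivation:
Step 1: leaves = {1,4,5}. Remove smallest leaf 1, emit neighbor 6.
Step 2: leaves = {4,5}. Remove smallest leaf 4, emit neighbor 7.
Step 3: leaves = {5,7}. Remove smallest leaf 5, emit neighbor 6.
Step 4: leaves = {6,7}. Remove smallest leaf 6, emit neighbor 2.
Step 5: leaves = {2,7}. Remove smallest leaf 2, emit neighbor 3.
Done: 2 vertices remain (3, 7). Sequence = [6 7 6 2 3]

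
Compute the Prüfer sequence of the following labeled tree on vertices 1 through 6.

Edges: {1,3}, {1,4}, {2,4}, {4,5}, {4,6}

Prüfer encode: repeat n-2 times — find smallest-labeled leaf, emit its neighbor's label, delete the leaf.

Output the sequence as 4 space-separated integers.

Step 1: leaves = {2,3,5,6}. Remove smallest leaf 2, emit neighbor 4.
Step 2: leaves = {3,5,6}. Remove smallest leaf 3, emit neighbor 1.
Step 3: leaves = {1,5,6}. Remove smallest leaf 1, emit neighbor 4.
Step 4: leaves = {5,6}. Remove smallest leaf 5, emit neighbor 4.
Done: 2 vertices remain (4, 6). Sequence = [4 1 4 4]

Answer: 4 1 4 4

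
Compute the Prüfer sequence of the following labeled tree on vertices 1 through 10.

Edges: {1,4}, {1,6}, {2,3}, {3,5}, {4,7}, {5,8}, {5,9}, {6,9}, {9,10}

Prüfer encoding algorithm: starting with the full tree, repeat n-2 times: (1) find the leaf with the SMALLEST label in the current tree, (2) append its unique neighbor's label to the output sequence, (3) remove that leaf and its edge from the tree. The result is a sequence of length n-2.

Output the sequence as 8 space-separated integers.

Step 1: leaves = {2,7,8,10}. Remove smallest leaf 2, emit neighbor 3.
Step 2: leaves = {3,7,8,10}. Remove smallest leaf 3, emit neighbor 5.
Step 3: leaves = {7,8,10}. Remove smallest leaf 7, emit neighbor 4.
Step 4: leaves = {4,8,10}. Remove smallest leaf 4, emit neighbor 1.
Step 5: leaves = {1,8,10}. Remove smallest leaf 1, emit neighbor 6.
Step 6: leaves = {6,8,10}. Remove smallest leaf 6, emit neighbor 9.
Step 7: leaves = {8,10}. Remove smallest leaf 8, emit neighbor 5.
Step 8: leaves = {5,10}. Remove smallest leaf 5, emit neighbor 9.
Done: 2 vertices remain (9, 10). Sequence = [3 5 4 1 6 9 5 9]

Answer: 3 5 4 1 6 9 5 9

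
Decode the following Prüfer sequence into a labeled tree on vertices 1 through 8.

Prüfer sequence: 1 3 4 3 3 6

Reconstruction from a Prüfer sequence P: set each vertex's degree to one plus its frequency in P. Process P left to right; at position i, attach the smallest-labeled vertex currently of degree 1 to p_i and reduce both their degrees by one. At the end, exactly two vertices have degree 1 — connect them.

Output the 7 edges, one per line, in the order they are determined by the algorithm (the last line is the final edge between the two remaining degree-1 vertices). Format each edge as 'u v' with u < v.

Answer: 1 2
1 3
4 5
3 4
3 7
3 6
6 8

Derivation:
Initial degrees: {1:2, 2:1, 3:4, 4:2, 5:1, 6:2, 7:1, 8:1}
Step 1: smallest deg-1 vertex = 2, p_1 = 1. Add edge {1,2}. Now deg[2]=0, deg[1]=1.
Step 2: smallest deg-1 vertex = 1, p_2 = 3. Add edge {1,3}. Now deg[1]=0, deg[3]=3.
Step 3: smallest deg-1 vertex = 5, p_3 = 4. Add edge {4,5}. Now deg[5]=0, deg[4]=1.
Step 4: smallest deg-1 vertex = 4, p_4 = 3. Add edge {3,4}. Now deg[4]=0, deg[3]=2.
Step 5: smallest deg-1 vertex = 7, p_5 = 3. Add edge {3,7}. Now deg[7]=0, deg[3]=1.
Step 6: smallest deg-1 vertex = 3, p_6 = 6. Add edge {3,6}. Now deg[3]=0, deg[6]=1.
Final: two remaining deg-1 vertices are 6, 8. Add edge {6,8}.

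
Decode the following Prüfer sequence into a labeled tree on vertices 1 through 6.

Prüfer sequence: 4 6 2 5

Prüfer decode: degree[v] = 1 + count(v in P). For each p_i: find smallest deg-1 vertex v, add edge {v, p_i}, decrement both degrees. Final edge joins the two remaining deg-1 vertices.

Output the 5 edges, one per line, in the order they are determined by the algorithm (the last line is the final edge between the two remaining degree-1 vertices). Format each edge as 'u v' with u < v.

Initial degrees: {1:1, 2:2, 3:1, 4:2, 5:2, 6:2}
Step 1: smallest deg-1 vertex = 1, p_1 = 4. Add edge {1,4}. Now deg[1]=0, deg[4]=1.
Step 2: smallest deg-1 vertex = 3, p_2 = 6. Add edge {3,6}. Now deg[3]=0, deg[6]=1.
Step 3: smallest deg-1 vertex = 4, p_3 = 2. Add edge {2,4}. Now deg[4]=0, deg[2]=1.
Step 4: smallest deg-1 vertex = 2, p_4 = 5. Add edge {2,5}. Now deg[2]=0, deg[5]=1.
Final: two remaining deg-1 vertices are 5, 6. Add edge {5,6}.

Answer: 1 4
3 6
2 4
2 5
5 6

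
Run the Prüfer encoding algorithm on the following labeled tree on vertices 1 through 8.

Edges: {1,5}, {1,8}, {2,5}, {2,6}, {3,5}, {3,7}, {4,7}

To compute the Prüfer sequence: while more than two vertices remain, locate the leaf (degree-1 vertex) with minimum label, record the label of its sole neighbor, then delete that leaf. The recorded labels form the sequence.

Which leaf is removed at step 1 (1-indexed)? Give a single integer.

Answer: 4

Derivation:
Step 1: current leaves = {4,6,8}. Remove leaf 4 (neighbor: 7).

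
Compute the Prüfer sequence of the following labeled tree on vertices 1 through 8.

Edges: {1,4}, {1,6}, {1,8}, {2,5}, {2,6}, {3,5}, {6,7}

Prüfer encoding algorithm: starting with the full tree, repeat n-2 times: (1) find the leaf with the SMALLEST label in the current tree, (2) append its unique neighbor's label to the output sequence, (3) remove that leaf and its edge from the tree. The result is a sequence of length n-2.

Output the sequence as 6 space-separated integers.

Step 1: leaves = {3,4,7,8}. Remove smallest leaf 3, emit neighbor 5.
Step 2: leaves = {4,5,7,8}. Remove smallest leaf 4, emit neighbor 1.
Step 3: leaves = {5,7,8}. Remove smallest leaf 5, emit neighbor 2.
Step 4: leaves = {2,7,8}. Remove smallest leaf 2, emit neighbor 6.
Step 5: leaves = {7,8}. Remove smallest leaf 7, emit neighbor 6.
Step 6: leaves = {6,8}. Remove smallest leaf 6, emit neighbor 1.
Done: 2 vertices remain (1, 8). Sequence = [5 1 2 6 6 1]

Answer: 5 1 2 6 6 1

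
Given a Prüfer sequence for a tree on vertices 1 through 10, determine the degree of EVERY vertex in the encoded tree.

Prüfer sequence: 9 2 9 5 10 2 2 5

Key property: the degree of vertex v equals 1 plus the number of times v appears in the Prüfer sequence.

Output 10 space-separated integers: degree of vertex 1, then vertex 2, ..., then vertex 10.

Answer: 1 4 1 1 3 1 1 1 3 2

Derivation:
p_1 = 9: count[9] becomes 1
p_2 = 2: count[2] becomes 1
p_3 = 9: count[9] becomes 2
p_4 = 5: count[5] becomes 1
p_5 = 10: count[10] becomes 1
p_6 = 2: count[2] becomes 2
p_7 = 2: count[2] becomes 3
p_8 = 5: count[5] becomes 2
Degrees (1 + count): deg[1]=1+0=1, deg[2]=1+3=4, deg[3]=1+0=1, deg[4]=1+0=1, deg[5]=1+2=3, deg[6]=1+0=1, deg[7]=1+0=1, deg[8]=1+0=1, deg[9]=1+2=3, deg[10]=1+1=2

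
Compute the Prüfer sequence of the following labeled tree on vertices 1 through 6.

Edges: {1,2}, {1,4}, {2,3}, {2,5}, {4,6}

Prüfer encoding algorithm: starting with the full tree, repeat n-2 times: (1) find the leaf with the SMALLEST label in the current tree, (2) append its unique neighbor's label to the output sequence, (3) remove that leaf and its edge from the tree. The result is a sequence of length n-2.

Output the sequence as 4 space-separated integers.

Answer: 2 2 1 4

Derivation:
Step 1: leaves = {3,5,6}. Remove smallest leaf 3, emit neighbor 2.
Step 2: leaves = {5,6}. Remove smallest leaf 5, emit neighbor 2.
Step 3: leaves = {2,6}. Remove smallest leaf 2, emit neighbor 1.
Step 4: leaves = {1,6}. Remove smallest leaf 1, emit neighbor 4.
Done: 2 vertices remain (4, 6). Sequence = [2 2 1 4]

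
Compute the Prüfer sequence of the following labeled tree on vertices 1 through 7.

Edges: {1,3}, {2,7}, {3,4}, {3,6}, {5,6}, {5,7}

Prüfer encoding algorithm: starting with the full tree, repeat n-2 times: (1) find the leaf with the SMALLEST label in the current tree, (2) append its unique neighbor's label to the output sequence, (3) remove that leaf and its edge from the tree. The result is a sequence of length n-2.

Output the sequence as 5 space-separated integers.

Answer: 3 7 3 6 5

Derivation:
Step 1: leaves = {1,2,4}. Remove smallest leaf 1, emit neighbor 3.
Step 2: leaves = {2,4}. Remove smallest leaf 2, emit neighbor 7.
Step 3: leaves = {4,7}. Remove smallest leaf 4, emit neighbor 3.
Step 4: leaves = {3,7}. Remove smallest leaf 3, emit neighbor 6.
Step 5: leaves = {6,7}. Remove smallest leaf 6, emit neighbor 5.
Done: 2 vertices remain (5, 7). Sequence = [3 7 3 6 5]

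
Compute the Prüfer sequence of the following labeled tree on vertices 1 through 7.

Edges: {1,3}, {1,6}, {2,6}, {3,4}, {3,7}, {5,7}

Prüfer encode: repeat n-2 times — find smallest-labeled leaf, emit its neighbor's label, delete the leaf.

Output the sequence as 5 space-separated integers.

Step 1: leaves = {2,4,5}. Remove smallest leaf 2, emit neighbor 6.
Step 2: leaves = {4,5,6}. Remove smallest leaf 4, emit neighbor 3.
Step 3: leaves = {5,6}. Remove smallest leaf 5, emit neighbor 7.
Step 4: leaves = {6,7}. Remove smallest leaf 6, emit neighbor 1.
Step 5: leaves = {1,7}. Remove smallest leaf 1, emit neighbor 3.
Done: 2 vertices remain (3, 7). Sequence = [6 3 7 1 3]

Answer: 6 3 7 1 3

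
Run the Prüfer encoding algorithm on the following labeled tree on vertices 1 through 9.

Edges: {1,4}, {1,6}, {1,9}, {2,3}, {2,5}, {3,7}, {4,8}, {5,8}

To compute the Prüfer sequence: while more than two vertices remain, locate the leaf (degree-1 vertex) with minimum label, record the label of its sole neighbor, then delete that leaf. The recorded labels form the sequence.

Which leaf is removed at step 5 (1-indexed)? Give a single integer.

Step 1: current leaves = {6,7,9}. Remove leaf 6 (neighbor: 1).
Step 2: current leaves = {7,9}. Remove leaf 7 (neighbor: 3).
Step 3: current leaves = {3,9}. Remove leaf 3 (neighbor: 2).
Step 4: current leaves = {2,9}. Remove leaf 2 (neighbor: 5).
Step 5: current leaves = {5,9}. Remove leaf 5 (neighbor: 8).

Answer: 5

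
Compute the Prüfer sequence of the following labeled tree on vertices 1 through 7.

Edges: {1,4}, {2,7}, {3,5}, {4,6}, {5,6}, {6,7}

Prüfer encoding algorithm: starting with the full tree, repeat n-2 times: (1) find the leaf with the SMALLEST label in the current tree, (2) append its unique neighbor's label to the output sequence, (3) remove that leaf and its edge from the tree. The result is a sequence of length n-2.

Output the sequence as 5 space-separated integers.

Answer: 4 7 5 6 6

Derivation:
Step 1: leaves = {1,2,3}. Remove smallest leaf 1, emit neighbor 4.
Step 2: leaves = {2,3,4}. Remove smallest leaf 2, emit neighbor 7.
Step 3: leaves = {3,4,7}. Remove smallest leaf 3, emit neighbor 5.
Step 4: leaves = {4,5,7}. Remove smallest leaf 4, emit neighbor 6.
Step 5: leaves = {5,7}. Remove smallest leaf 5, emit neighbor 6.
Done: 2 vertices remain (6, 7). Sequence = [4 7 5 6 6]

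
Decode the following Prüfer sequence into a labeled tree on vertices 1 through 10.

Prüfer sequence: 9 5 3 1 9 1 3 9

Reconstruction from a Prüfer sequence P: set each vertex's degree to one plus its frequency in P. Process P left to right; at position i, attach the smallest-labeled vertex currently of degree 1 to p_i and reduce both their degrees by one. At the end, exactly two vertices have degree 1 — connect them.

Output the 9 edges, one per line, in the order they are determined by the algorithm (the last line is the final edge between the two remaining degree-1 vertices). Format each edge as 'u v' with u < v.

Answer: 2 9
4 5
3 5
1 6
7 9
1 8
1 3
3 9
9 10

Derivation:
Initial degrees: {1:3, 2:1, 3:3, 4:1, 5:2, 6:1, 7:1, 8:1, 9:4, 10:1}
Step 1: smallest deg-1 vertex = 2, p_1 = 9. Add edge {2,9}. Now deg[2]=0, deg[9]=3.
Step 2: smallest deg-1 vertex = 4, p_2 = 5. Add edge {4,5}. Now deg[4]=0, deg[5]=1.
Step 3: smallest deg-1 vertex = 5, p_3 = 3. Add edge {3,5}. Now deg[5]=0, deg[3]=2.
Step 4: smallest deg-1 vertex = 6, p_4 = 1. Add edge {1,6}. Now deg[6]=0, deg[1]=2.
Step 5: smallest deg-1 vertex = 7, p_5 = 9. Add edge {7,9}. Now deg[7]=0, deg[9]=2.
Step 6: smallest deg-1 vertex = 8, p_6 = 1. Add edge {1,8}. Now deg[8]=0, deg[1]=1.
Step 7: smallest deg-1 vertex = 1, p_7 = 3. Add edge {1,3}. Now deg[1]=0, deg[3]=1.
Step 8: smallest deg-1 vertex = 3, p_8 = 9. Add edge {3,9}. Now deg[3]=0, deg[9]=1.
Final: two remaining deg-1 vertices are 9, 10. Add edge {9,10}.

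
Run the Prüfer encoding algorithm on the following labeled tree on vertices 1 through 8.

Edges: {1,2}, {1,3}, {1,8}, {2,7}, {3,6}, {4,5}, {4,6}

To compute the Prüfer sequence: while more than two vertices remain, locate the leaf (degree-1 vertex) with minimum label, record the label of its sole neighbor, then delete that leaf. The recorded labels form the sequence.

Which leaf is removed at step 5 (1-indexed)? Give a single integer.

Answer: 7

Derivation:
Step 1: current leaves = {5,7,8}. Remove leaf 5 (neighbor: 4).
Step 2: current leaves = {4,7,8}. Remove leaf 4 (neighbor: 6).
Step 3: current leaves = {6,7,8}. Remove leaf 6 (neighbor: 3).
Step 4: current leaves = {3,7,8}. Remove leaf 3 (neighbor: 1).
Step 5: current leaves = {7,8}. Remove leaf 7 (neighbor: 2).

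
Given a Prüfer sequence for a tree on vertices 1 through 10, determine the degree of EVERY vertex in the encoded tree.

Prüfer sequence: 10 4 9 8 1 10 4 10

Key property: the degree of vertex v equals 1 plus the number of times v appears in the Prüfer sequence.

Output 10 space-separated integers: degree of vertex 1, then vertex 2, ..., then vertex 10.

Answer: 2 1 1 3 1 1 1 2 2 4

Derivation:
p_1 = 10: count[10] becomes 1
p_2 = 4: count[4] becomes 1
p_3 = 9: count[9] becomes 1
p_4 = 8: count[8] becomes 1
p_5 = 1: count[1] becomes 1
p_6 = 10: count[10] becomes 2
p_7 = 4: count[4] becomes 2
p_8 = 10: count[10] becomes 3
Degrees (1 + count): deg[1]=1+1=2, deg[2]=1+0=1, deg[3]=1+0=1, deg[4]=1+2=3, deg[5]=1+0=1, deg[6]=1+0=1, deg[7]=1+0=1, deg[8]=1+1=2, deg[9]=1+1=2, deg[10]=1+3=4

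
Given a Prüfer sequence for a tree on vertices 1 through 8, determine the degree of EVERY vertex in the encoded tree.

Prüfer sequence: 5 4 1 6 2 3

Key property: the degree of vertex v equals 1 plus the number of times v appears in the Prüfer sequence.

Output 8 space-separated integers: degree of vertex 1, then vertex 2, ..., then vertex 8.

Answer: 2 2 2 2 2 2 1 1

Derivation:
p_1 = 5: count[5] becomes 1
p_2 = 4: count[4] becomes 1
p_3 = 1: count[1] becomes 1
p_4 = 6: count[6] becomes 1
p_5 = 2: count[2] becomes 1
p_6 = 3: count[3] becomes 1
Degrees (1 + count): deg[1]=1+1=2, deg[2]=1+1=2, deg[3]=1+1=2, deg[4]=1+1=2, deg[5]=1+1=2, deg[6]=1+1=2, deg[7]=1+0=1, deg[8]=1+0=1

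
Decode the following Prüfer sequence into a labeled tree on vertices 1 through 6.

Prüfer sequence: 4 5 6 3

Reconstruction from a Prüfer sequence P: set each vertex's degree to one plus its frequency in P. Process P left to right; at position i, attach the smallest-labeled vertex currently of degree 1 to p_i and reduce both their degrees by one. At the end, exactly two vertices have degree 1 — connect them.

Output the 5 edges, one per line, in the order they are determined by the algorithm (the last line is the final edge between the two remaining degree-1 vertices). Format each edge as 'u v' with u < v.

Answer: 1 4
2 5
4 6
3 5
3 6

Derivation:
Initial degrees: {1:1, 2:1, 3:2, 4:2, 5:2, 6:2}
Step 1: smallest deg-1 vertex = 1, p_1 = 4. Add edge {1,4}. Now deg[1]=0, deg[4]=1.
Step 2: smallest deg-1 vertex = 2, p_2 = 5. Add edge {2,5}. Now deg[2]=0, deg[5]=1.
Step 3: smallest deg-1 vertex = 4, p_3 = 6. Add edge {4,6}. Now deg[4]=0, deg[6]=1.
Step 4: smallest deg-1 vertex = 5, p_4 = 3. Add edge {3,5}. Now deg[5]=0, deg[3]=1.
Final: two remaining deg-1 vertices are 3, 6. Add edge {3,6}.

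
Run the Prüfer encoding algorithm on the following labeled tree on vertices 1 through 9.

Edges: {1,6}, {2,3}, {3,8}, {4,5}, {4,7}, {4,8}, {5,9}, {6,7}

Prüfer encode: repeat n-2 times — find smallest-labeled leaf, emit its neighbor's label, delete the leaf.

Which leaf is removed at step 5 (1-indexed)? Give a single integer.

Step 1: current leaves = {1,2,9}. Remove leaf 1 (neighbor: 6).
Step 2: current leaves = {2,6,9}. Remove leaf 2 (neighbor: 3).
Step 3: current leaves = {3,6,9}. Remove leaf 3 (neighbor: 8).
Step 4: current leaves = {6,8,9}. Remove leaf 6 (neighbor: 7).
Step 5: current leaves = {7,8,9}. Remove leaf 7 (neighbor: 4).

Answer: 7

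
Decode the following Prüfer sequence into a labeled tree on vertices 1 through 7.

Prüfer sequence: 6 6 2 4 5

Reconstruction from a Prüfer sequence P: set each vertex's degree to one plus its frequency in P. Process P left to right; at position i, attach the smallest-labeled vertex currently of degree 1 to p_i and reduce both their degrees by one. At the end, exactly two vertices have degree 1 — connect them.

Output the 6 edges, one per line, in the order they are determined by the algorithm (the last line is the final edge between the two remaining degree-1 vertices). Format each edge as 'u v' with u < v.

Answer: 1 6
3 6
2 6
2 4
4 5
5 7

Derivation:
Initial degrees: {1:1, 2:2, 3:1, 4:2, 5:2, 6:3, 7:1}
Step 1: smallest deg-1 vertex = 1, p_1 = 6. Add edge {1,6}. Now deg[1]=0, deg[6]=2.
Step 2: smallest deg-1 vertex = 3, p_2 = 6. Add edge {3,6}. Now deg[3]=0, deg[6]=1.
Step 3: smallest deg-1 vertex = 6, p_3 = 2. Add edge {2,6}. Now deg[6]=0, deg[2]=1.
Step 4: smallest deg-1 vertex = 2, p_4 = 4. Add edge {2,4}. Now deg[2]=0, deg[4]=1.
Step 5: smallest deg-1 vertex = 4, p_5 = 5. Add edge {4,5}. Now deg[4]=0, deg[5]=1.
Final: two remaining deg-1 vertices are 5, 7. Add edge {5,7}.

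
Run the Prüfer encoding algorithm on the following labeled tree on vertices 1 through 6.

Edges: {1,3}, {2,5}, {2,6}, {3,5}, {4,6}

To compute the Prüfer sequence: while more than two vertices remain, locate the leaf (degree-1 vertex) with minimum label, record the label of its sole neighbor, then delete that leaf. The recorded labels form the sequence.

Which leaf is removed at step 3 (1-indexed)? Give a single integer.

Answer: 4

Derivation:
Step 1: current leaves = {1,4}. Remove leaf 1 (neighbor: 3).
Step 2: current leaves = {3,4}. Remove leaf 3 (neighbor: 5).
Step 3: current leaves = {4,5}. Remove leaf 4 (neighbor: 6).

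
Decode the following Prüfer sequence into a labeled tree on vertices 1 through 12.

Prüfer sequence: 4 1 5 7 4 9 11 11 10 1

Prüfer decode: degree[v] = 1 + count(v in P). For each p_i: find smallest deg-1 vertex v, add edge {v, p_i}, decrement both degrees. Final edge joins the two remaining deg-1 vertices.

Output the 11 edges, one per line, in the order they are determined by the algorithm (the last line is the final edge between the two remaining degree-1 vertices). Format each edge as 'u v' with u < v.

Initial degrees: {1:3, 2:1, 3:1, 4:3, 5:2, 6:1, 7:2, 8:1, 9:2, 10:2, 11:3, 12:1}
Step 1: smallest deg-1 vertex = 2, p_1 = 4. Add edge {2,4}. Now deg[2]=0, deg[4]=2.
Step 2: smallest deg-1 vertex = 3, p_2 = 1. Add edge {1,3}. Now deg[3]=0, deg[1]=2.
Step 3: smallest deg-1 vertex = 6, p_3 = 5. Add edge {5,6}. Now deg[6]=0, deg[5]=1.
Step 4: smallest deg-1 vertex = 5, p_4 = 7. Add edge {5,7}. Now deg[5]=0, deg[7]=1.
Step 5: smallest deg-1 vertex = 7, p_5 = 4. Add edge {4,7}. Now deg[7]=0, deg[4]=1.
Step 6: smallest deg-1 vertex = 4, p_6 = 9. Add edge {4,9}. Now deg[4]=0, deg[9]=1.
Step 7: smallest deg-1 vertex = 8, p_7 = 11. Add edge {8,11}. Now deg[8]=0, deg[11]=2.
Step 8: smallest deg-1 vertex = 9, p_8 = 11. Add edge {9,11}. Now deg[9]=0, deg[11]=1.
Step 9: smallest deg-1 vertex = 11, p_9 = 10. Add edge {10,11}. Now deg[11]=0, deg[10]=1.
Step 10: smallest deg-1 vertex = 10, p_10 = 1. Add edge {1,10}. Now deg[10]=0, deg[1]=1.
Final: two remaining deg-1 vertices are 1, 12. Add edge {1,12}.

Answer: 2 4
1 3
5 6
5 7
4 7
4 9
8 11
9 11
10 11
1 10
1 12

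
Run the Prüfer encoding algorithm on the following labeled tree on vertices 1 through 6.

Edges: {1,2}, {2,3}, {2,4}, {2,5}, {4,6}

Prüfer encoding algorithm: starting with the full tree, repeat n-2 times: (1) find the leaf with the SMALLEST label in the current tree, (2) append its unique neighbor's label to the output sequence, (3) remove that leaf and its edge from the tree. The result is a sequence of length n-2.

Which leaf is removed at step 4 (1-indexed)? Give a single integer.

Step 1: current leaves = {1,3,5,6}. Remove leaf 1 (neighbor: 2).
Step 2: current leaves = {3,5,6}. Remove leaf 3 (neighbor: 2).
Step 3: current leaves = {5,6}. Remove leaf 5 (neighbor: 2).
Step 4: current leaves = {2,6}. Remove leaf 2 (neighbor: 4).

Answer: 2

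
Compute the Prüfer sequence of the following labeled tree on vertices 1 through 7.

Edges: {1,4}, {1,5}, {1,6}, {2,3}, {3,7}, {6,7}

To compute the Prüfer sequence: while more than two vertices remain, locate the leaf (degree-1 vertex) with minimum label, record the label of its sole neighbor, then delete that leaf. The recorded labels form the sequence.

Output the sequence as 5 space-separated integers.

Step 1: leaves = {2,4,5}. Remove smallest leaf 2, emit neighbor 3.
Step 2: leaves = {3,4,5}. Remove smallest leaf 3, emit neighbor 7.
Step 3: leaves = {4,5,7}. Remove smallest leaf 4, emit neighbor 1.
Step 4: leaves = {5,7}. Remove smallest leaf 5, emit neighbor 1.
Step 5: leaves = {1,7}. Remove smallest leaf 1, emit neighbor 6.
Done: 2 vertices remain (6, 7). Sequence = [3 7 1 1 6]

Answer: 3 7 1 1 6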